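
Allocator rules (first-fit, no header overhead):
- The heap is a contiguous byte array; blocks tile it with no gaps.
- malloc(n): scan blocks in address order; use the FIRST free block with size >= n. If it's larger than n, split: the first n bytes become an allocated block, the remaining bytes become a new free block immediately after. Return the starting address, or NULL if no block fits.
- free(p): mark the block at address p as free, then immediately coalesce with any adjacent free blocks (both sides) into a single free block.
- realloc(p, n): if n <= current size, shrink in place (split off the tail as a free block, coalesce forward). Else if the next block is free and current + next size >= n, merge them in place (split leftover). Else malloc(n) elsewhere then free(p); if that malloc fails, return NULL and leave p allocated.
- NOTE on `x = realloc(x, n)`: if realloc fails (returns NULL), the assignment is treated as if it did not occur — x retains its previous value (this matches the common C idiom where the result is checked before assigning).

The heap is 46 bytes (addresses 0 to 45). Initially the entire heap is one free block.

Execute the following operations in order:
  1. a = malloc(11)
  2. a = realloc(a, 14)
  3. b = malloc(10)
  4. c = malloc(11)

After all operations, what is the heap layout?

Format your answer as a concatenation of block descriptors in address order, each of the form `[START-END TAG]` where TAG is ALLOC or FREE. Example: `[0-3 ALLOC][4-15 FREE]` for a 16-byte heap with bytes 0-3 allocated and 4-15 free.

Answer: [0-13 ALLOC][14-23 ALLOC][24-34 ALLOC][35-45 FREE]

Derivation:
Op 1: a = malloc(11) -> a = 0; heap: [0-10 ALLOC][11-45 FREE]
Op 2: a = realloc(a, 14) -> a = 0; heap: [0-13 ALLOC][14-45 FREE]
Op 3: b = malloc(10) -> b = 14; heap: [0-13 ALLOC][14-23 ALLOC][24-45 FREE]
Op 4: c = malloc(11) -> c = 24; heap: [0-13 ALLOC][14-23 ALLOC][24-34 ALLOC][35-45 FREE]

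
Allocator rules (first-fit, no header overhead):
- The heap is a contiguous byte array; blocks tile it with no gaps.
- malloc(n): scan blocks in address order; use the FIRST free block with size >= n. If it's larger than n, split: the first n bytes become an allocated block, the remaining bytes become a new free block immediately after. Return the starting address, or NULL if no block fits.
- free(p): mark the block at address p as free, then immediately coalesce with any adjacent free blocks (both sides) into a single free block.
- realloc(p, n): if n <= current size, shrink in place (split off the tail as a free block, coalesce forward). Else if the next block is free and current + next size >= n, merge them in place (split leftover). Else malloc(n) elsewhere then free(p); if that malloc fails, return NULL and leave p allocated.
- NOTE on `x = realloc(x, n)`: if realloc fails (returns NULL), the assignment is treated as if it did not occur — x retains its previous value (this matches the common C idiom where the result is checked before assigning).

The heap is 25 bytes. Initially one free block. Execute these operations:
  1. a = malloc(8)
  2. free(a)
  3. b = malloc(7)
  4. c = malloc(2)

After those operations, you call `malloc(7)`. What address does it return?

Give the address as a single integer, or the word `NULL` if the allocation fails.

Op 1: a = malloc(8) -> a = 0; heap: [0-7 ALLOC][8-24 FREE]
Op 2: free(a) -> (freed a); heap: [0-24 FREE]
Op 3: b = malloc(7) -> b = 0; heap: [0-6 ALLOC][7-24 FREE]
Op 4: c = malloc(2) -> c = 7; heap: [0-6 ALLOC][7-8 ALLOC][9-24 FREE]
malloc(7): first-fit scan over [0-6 ALLOC][7-8 ALLOC][9-24 FREE] -> 9

Answer: 9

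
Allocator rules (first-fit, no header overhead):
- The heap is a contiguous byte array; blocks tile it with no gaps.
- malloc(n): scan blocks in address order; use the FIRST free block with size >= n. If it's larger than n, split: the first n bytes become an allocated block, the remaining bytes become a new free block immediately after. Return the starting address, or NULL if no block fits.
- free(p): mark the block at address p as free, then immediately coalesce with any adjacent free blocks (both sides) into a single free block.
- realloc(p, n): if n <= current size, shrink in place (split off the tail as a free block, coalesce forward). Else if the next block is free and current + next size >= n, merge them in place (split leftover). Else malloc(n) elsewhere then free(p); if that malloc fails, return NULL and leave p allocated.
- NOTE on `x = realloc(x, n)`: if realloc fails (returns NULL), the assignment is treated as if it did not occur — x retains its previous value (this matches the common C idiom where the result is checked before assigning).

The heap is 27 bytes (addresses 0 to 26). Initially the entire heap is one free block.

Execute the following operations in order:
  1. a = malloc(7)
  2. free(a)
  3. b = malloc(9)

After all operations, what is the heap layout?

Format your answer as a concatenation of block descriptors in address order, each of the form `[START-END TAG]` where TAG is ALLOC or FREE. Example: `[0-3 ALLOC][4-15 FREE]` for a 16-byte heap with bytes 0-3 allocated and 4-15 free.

Answer: [0-8 ALLOC][9-26 FREE]

Derivation:
Op 1: a = malloc(7) -> a = 0; heap: [0-6 ALLOC][7-26 FREE]
Op 2: free(a) -> (freed a); heap: [0-26 FREE]
Op 3: b = malloc(9) -> b = 0; heap: [0-8 ALLOC][9-26 FREE]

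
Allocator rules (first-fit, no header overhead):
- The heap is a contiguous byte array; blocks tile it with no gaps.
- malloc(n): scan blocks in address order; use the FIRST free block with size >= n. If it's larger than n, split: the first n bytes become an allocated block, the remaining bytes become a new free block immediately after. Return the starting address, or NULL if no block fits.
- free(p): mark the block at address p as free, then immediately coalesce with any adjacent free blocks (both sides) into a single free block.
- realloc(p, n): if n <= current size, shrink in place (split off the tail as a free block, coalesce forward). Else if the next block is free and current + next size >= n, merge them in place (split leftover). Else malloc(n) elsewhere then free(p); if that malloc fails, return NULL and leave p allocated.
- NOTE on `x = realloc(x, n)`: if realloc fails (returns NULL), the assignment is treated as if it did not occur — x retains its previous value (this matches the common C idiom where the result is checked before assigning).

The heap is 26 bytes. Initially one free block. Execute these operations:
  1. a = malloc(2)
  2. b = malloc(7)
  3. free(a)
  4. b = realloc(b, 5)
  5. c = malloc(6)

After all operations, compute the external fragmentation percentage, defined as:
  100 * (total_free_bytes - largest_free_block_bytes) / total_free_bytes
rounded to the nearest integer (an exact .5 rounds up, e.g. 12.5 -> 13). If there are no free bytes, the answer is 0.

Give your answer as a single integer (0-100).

Answer: 13

Derivation:
Op 1: a = malloc(2) -> a = 0; heap: [0-1 ALLOC][2-25 FREE]
Op 2: b = malloc(7) -> b = 2; heap: [0-1 ALLOC][2-8 ALLOC][9-25 FREE]
Op 3: free(a) -> (freed a); heap: [0-1 FREE][2-8 ALLOC][9-25 FREE]
Op 4: b = realloc(b, 5) -> b = 2; heap: [0-1 FREE][2-6 ALLOC][7-25 FREE]
Op 5: c = malloc(6) -> c = 7; heap: [0-1 FREE][2-6 ALLOC][7-12 ALLOC][13-25 FREE]
Free blocks: [2 13] total_free=15 largest=13 -> 100*(15-13)/15 = 200/15 ≈ 13.333 -> rounds to 13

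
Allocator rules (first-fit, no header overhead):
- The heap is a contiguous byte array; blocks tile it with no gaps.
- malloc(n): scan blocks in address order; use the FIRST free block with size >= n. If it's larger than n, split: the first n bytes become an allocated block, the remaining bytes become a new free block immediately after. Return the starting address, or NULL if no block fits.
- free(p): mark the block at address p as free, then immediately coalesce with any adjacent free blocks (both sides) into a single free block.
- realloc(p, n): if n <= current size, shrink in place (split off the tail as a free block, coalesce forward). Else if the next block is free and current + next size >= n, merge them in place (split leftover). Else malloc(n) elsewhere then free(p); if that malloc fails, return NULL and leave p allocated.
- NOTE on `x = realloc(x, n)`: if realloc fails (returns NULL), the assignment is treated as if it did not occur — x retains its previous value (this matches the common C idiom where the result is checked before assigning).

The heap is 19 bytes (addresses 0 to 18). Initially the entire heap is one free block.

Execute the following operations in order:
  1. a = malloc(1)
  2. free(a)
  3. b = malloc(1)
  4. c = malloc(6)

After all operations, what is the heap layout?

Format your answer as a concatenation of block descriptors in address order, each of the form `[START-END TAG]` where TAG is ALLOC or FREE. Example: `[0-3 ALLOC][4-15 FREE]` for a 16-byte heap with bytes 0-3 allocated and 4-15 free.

Answer: [0-0 ALLOC][1-6 ALLOC][7-18 FREE]

Derivation:
Op 1: a = malloc(1) -> a = 0; heap: [0-0 ALLOC][1-18 FREE]
Op 2: free(a) -> (freed a); heap: [0-18 FREE]
Op 3: b = malloc(1) -> b = 0; heap: [0-0 ALLOC][1-18 FREE]
Op 4: c = malloc(6) -> c = 1; heap: [0-0 ALLOC][1-6 ALLOC][7-18 FREE]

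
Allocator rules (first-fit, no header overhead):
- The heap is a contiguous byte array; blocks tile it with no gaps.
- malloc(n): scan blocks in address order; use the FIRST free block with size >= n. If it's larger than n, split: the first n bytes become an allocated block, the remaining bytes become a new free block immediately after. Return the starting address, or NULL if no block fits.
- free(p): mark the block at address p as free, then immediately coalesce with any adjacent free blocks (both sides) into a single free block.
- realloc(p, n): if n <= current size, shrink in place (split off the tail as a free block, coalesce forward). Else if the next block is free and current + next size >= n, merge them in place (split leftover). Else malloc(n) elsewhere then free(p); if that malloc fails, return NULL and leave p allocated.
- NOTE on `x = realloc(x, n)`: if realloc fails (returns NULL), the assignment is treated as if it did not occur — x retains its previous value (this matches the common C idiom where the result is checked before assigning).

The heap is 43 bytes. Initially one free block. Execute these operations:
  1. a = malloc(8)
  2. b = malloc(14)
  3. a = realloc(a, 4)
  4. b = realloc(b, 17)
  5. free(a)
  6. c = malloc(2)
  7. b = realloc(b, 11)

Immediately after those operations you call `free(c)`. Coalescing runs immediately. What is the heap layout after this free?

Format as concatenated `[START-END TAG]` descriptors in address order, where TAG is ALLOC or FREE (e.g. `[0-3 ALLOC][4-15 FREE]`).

Op 1: a = malloc(8) -> a = 0; heap: [0-7 ALLOC][8-42 FREE]
Op 2: b = malloc(14) -> b = 8; heap: [0-7 ALLOC][8-21 ALLOC][22-42 FREE]
Op 3: a = realloc(a, 4) -> a = 0; heap: [0-3 ALLOC][4-7 FREE][8-21 ALLOC][22-42 FREE]
Op 4: b = realloc(b, 17) -> b = 8; heap: [0-3 ALLOC][4-7 FREE][8-24 ALLOC][25-42 FREE]
Op 5: free(a) -> (freed a); heap: [0-7 FREE][8-24 ALLOC][25-42 FREE]
Op 6: c = malloc(2) -> c = 0; heap: [0-1 ALLOC][2-7 FREE][8-24 ALLOC][25-42 FREE]
Op 7: b = realloc(b, 11) -> b = 8; heap: [0-1 ALLOC][2-7 FREE][8-18 ALLOC][19-42 FREE]
free(c): c = 0 -> block [0-1 ALLOC]; mark free, coalesce with adjacent free neighbors -> [0-7 FREE][8-18 ALLOC][19-42 FREE]

Answer: [0-7 FREE][8-18 ALLOC][19-42 FREE]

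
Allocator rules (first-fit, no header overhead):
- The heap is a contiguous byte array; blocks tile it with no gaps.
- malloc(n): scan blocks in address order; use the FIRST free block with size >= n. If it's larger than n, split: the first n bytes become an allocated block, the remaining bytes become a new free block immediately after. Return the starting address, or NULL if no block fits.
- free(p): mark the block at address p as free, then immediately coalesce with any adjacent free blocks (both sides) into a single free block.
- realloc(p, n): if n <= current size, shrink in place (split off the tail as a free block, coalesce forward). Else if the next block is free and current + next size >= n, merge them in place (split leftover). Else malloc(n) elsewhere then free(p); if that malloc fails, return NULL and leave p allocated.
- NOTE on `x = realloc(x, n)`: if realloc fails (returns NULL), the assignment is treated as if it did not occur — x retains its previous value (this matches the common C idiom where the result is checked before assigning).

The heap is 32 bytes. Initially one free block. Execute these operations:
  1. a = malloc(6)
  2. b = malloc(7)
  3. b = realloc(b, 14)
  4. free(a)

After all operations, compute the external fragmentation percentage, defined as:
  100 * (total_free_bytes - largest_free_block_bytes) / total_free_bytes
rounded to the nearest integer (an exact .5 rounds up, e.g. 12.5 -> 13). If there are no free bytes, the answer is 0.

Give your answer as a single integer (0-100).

Answer: 33

Derivation:
Op 1: a = malloc(6) -> a = 0; heap: [0-5 ALLOC][6-31 FREE]
Op 2: b = malloc(7) -> b = 6; heap: [0-5 ALLOC][6-12 ALLOC][13-31 FREE]
Op 3: b = realloc(b, 14) -> b = 6; heap: [0-5 ALLOC][6-19 ALLOC][20-31 FREE]
Op 4: free(a) -> (freed a); heap: [0-5 FREE][6-19 ALLOC][20-31 FREE]
Free blocks: [6 12] total_free=18 largest=12 -> 100*(18-12)/18 = 600/18 ≈ 33.333 -> rounds to 33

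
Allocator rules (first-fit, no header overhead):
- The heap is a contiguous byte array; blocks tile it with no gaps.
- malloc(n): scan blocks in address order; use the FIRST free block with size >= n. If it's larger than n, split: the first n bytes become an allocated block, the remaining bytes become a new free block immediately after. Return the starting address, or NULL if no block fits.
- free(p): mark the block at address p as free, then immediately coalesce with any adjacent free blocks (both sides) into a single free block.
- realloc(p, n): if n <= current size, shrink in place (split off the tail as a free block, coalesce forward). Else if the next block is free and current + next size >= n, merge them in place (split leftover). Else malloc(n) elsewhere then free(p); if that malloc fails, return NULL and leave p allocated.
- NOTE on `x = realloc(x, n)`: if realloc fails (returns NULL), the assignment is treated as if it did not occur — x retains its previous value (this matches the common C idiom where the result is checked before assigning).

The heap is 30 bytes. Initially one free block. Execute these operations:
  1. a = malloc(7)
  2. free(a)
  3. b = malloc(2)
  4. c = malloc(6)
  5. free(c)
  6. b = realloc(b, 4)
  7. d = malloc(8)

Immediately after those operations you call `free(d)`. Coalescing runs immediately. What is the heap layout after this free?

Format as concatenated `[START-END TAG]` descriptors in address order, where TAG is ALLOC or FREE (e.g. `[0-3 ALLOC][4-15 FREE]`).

Answer: [0-3 ALLOC][4-29 FREE]

Derivation:
Op 1: a = malloc(7) -> a = 0; heap: [0-6 ALLOC][7-29 FREE]
Op 2: free(a) -> (freed a); heap: [0-29 FREE]
Op 3: b = malloc(2) -> b = 0; heap: [0-1 ALLOC][2-29 FREE]
Op 4: c = malloc(6) -> c = 2; heap: [0-1 ALLOC][2-7 ALLOC][8-29 FREE]
Op 5: free(c) -> (freed c); heap: [0-1 ALLOC][2-29 FREE]
Op 6: b = realloc(b, 4) -> b = 0; heap: [0-3 ALLOC][4-29 FREE]
Op 7: d = malloc(8) -> d = 4; heap: [0-3 ALLOC][4-11 ALLOC][12-29 FREE]
free(d): d = 4 -> block [4-11 ALLOC]; mark free, coalesce with adjacent free neighbors -> [0-3 ALLOC][4-29 FREE]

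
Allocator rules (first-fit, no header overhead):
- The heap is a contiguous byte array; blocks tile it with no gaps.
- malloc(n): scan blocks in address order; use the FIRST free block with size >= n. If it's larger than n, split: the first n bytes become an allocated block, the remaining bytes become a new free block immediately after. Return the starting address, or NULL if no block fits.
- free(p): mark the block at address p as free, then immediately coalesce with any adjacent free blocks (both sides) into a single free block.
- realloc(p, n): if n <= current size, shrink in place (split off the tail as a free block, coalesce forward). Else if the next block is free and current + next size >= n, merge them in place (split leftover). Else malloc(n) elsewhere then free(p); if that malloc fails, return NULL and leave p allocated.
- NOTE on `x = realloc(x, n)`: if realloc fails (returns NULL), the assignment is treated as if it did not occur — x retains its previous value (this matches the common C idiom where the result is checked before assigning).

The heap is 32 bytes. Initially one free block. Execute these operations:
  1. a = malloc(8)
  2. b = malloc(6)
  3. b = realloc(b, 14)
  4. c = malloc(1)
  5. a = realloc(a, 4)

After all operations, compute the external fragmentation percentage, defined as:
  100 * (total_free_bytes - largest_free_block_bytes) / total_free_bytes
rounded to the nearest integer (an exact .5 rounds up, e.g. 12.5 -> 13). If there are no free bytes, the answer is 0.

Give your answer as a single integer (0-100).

Answer: 31

Derivation:
Op 1: a = malloc(8) -> a = 0; heap: [0-7 ALLOC][8-31 FREE]
Op 2: b = malloc(6) -> b = 8; heap: [0-7 ALLOC][8-13 ALLOC][14-31 FREE]
Op 3: b = realloc(b, 14) -> b = 8; heap: [0-7 ALLOC][8-21 ALLOC][22-31 FREE]
Op 4: c = malloc(1) -> c = 22; heap: [0-7 ALLOC][8-21 ALLOC][22-22 ALLOC][23-31 FREE]
Op 5: a = realloc(a, 4) -> a = 0; heap: [0-3 ALLOC][4-7 FREE][8-21 ALLOC][22-22 ALLOC][23-31 FREE]
Free blocks: [4 9] total_free=13 largest=9 -> 100*(13-9)/13 = 400/13 ≈ 30.769 -> rounds to 31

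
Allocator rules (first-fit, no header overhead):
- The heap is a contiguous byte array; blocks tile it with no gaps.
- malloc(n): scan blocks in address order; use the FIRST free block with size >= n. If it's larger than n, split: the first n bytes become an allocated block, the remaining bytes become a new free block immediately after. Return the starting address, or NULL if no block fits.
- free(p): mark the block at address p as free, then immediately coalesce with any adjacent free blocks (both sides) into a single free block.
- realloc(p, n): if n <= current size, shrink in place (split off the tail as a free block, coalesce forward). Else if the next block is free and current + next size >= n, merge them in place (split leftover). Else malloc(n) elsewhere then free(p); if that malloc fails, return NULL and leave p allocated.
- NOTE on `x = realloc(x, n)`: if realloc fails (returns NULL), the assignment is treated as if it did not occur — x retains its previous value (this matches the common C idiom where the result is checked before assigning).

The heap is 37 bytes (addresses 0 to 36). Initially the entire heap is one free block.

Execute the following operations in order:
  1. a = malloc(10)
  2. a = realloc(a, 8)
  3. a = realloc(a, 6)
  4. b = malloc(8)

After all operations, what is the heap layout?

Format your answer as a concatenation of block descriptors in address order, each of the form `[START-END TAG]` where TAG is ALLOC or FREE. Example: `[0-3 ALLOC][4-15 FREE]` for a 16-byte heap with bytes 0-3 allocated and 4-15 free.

Op 1: a = malloc(10) -> a = 0; heap: [0-9 ALLOC][10-36 FREE]
Op 2: a = realloc(a, 8) -> a = 0; heap: [0-7 ALLOC][8-36 FREE]
Op 3: a = realloc(a, 6) -> a = 0; heap: [0-5 ALLOC][6-36 FREE]
Op 4: b = malloc(8) -> b = 6; heap: [0-5 ALLOC][6-13 ALLOC][14-36 FREE]

Answer: [0-5 ALLOC][6-13 ALLOC][14-36 FREE]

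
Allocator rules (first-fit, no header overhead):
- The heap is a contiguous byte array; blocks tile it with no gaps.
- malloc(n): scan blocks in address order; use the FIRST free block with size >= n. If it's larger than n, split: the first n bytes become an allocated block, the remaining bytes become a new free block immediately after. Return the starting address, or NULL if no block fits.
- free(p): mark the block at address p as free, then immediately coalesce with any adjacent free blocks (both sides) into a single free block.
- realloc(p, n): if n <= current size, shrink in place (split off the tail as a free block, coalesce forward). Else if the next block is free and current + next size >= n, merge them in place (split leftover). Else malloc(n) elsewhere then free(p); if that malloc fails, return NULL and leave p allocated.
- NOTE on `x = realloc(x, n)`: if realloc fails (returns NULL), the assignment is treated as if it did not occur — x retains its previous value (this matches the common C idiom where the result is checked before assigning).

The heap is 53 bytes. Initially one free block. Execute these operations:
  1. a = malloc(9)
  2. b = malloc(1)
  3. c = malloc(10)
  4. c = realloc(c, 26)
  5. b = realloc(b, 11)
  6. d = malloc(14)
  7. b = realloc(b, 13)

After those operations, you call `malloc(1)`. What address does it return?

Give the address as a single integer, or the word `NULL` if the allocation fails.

Answer: 9

Derivation:
Op 1: a = malloc(9) -> a = 0; heap: [0-8 ALLOC][9-52 FREE]
Op 2: b = malloc(1) -> b = 9; heap: [0-8 ALLOC][9-9 ALLOC][10-52 FREE]
Op 3: c = malloc(10) -> c = 10; heap: [0-8 ALLOC][9-9 ALLOC][10-19 ALLOC][20-52 FREE]
Op 4: c = realloc(c, 26) -> c = 10; heap: [0-8 ALLOC][9-9 ALLOC][10-35 ALLOC][36-52 FREE]
Op 5: b = realloc(b, 11) -> b = 36; heap: [0-8 ALLOC][9-9 FREE][10-35 ALLOC][36-46 ALLOC][47-52 FREE]
Op 6: d = malloc(14) -> d = NULL; heap: [0-8 ALLOC][9-9 FREE][10-35 ALLOC][36-46 ALLOC][47-52 FREE]
Op 7: b = realloc(b, 13) -> b = 36; heap: [0-8 ALLOC][9-9 FREE][10-35 ALLOC][36-48 ALLOC][49-52 FREE]
malloc(1): first-fit scan over [0-8 ALLOC][9-9 FREE][10-35 ALLOC][36-48 ALLOC][49-52 FREE] -> 9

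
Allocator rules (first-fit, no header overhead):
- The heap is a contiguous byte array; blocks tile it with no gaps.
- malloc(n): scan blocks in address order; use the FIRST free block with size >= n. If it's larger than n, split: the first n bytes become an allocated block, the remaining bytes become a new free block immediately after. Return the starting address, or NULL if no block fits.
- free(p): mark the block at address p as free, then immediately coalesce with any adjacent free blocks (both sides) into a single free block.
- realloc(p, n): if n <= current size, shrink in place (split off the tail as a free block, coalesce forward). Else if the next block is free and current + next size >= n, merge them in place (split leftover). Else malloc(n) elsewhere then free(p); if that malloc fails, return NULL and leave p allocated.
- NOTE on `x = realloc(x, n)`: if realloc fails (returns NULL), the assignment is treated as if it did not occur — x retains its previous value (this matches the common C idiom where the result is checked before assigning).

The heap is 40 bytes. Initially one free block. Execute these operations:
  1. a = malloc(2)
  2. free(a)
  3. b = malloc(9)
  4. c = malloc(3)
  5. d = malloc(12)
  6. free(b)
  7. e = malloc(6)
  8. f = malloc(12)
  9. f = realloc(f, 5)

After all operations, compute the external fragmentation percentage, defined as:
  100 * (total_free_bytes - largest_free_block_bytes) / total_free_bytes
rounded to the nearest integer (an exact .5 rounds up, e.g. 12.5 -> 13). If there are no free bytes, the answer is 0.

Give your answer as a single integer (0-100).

Answer: 21

Derivation:
Op 1: a = malloc(2) -> a = 0; heap: [0-1 ALLOC][2-39 FREE]
Op 2: free(a) -> (freed a); heap: [0-39 FREE]
Op 3: b = malloc(9) -> b = 0; heap: [0-8 ALLOC][9-39 FREE]
Op 4: c = malloc(3) -> c = 9; heap: [0-8 ALLOC][9-11 ALLOC][12-39 FREE]
Op 5: d = malloc(12) -> d = 12; heap: [0-8 ALLOC][9-11 ALLOC][12-23 ALLOC][24-39 FREE]
Op 6: free(b) -> (freed b); heap: [0-8 FREE][9-11 ALLOC][12-23 ALLOC][24-39 FREE]
Op 7: e = malloc(6) -> e = 0; heap: [0-5 ALLOC][6-8 FREE][9-11 ALLOC][12-23 ALLOC][24-39 FREE]
Op 8: f = malloc(12) -> f = 24; heap: [0-5 ALLOC][6-8 FREE][9-11 ALLOC][12-23 ALLOC][24-35 ALLOC][36-39 FREE]
Op 9: f = realloc(f, 5) -> f = 24; heap: [0-5 ALLOC][6-8 FREE][9-11 ALLOC][12-23 ALLOC][24-28 ALLOC][29-39 FREE]
Free blocks: [3 11] total_free=14 largest=11 -> 100*(14-11)/14 = 300/14 ≈ 21.429 -> rounds to 21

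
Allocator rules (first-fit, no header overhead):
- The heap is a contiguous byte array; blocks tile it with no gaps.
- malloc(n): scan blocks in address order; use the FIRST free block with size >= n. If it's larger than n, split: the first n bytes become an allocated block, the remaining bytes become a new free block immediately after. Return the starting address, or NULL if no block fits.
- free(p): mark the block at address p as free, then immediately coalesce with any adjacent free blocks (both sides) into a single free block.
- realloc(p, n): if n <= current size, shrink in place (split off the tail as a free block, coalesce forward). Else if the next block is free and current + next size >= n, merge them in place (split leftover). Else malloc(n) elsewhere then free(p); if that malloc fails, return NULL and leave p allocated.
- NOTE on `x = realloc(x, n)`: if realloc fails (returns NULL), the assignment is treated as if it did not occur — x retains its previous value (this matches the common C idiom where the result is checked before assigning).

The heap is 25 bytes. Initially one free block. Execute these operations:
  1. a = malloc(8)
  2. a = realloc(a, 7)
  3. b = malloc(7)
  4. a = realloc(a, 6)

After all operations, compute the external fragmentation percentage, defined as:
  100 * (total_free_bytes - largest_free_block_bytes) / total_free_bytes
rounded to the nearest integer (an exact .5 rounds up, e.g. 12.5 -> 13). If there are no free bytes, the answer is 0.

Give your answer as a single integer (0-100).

Op 1: a = malloc(8) -> a = 0; heap: [0-7 ALLOC][8-24 FREE]
Op 2: a = realloc(a, 7) -> a = 0; heap: [0-6 ALLOC][7-24 FREE]
Op 3: b = malloc(7) -> b = 7; heap: [0-6 ALLOC][7-13 ALLOC][14-24 FREE]
Op 4: a = realloc(a, 6) -> a = 0; heap: [0-5 ALLOC][6-6 FREE][7-13 ALLOC][14-24 FREE]
Free blocks: [1 11] total_free=12 largest=11 -> 100*(12-11)/12 = 100/12 ≈ 8.333 -> rounds to 8

Answer: 8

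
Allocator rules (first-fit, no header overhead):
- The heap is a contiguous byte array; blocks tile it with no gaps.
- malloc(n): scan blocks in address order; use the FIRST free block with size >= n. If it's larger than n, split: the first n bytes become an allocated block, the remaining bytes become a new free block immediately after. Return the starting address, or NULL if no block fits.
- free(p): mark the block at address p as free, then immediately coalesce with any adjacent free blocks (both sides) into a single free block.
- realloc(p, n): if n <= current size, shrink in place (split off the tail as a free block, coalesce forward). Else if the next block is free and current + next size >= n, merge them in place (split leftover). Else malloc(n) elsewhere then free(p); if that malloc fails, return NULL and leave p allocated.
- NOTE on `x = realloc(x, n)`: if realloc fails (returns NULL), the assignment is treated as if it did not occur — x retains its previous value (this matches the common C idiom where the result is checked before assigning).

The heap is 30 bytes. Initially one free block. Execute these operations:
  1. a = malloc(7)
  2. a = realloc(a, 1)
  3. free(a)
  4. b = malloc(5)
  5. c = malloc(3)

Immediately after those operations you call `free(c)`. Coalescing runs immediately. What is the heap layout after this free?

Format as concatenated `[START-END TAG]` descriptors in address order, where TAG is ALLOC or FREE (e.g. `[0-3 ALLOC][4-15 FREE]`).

Op 1: a = malloc(7) -> a = 0; heap: [0-6 ALLOC][7-29 FREE]
Op 2: a = realloc(a, 1) -> a = 0; heap: [0-0 ALLOC][1-29 FREE]
Op 3: free(a) -> (freed a); heap: [0-29 FREE]
Op 4: b = malloc(5) -> b = 0; heap: [0-4 ALLOC][5-29 FREE]
Op 5: c = malloc(3) -> c = 5; heap: [0-4 ALLOC][5-7 ALLOC][8-29 FREE]
free(c): c = 5 -> block [5-7 ALLOC]; mark free, coalesce with adjacent free neighbors -> [0-4 ALLOC][5-29 FREE]

Answer: [0-4 ALLOC][5-29 FREE]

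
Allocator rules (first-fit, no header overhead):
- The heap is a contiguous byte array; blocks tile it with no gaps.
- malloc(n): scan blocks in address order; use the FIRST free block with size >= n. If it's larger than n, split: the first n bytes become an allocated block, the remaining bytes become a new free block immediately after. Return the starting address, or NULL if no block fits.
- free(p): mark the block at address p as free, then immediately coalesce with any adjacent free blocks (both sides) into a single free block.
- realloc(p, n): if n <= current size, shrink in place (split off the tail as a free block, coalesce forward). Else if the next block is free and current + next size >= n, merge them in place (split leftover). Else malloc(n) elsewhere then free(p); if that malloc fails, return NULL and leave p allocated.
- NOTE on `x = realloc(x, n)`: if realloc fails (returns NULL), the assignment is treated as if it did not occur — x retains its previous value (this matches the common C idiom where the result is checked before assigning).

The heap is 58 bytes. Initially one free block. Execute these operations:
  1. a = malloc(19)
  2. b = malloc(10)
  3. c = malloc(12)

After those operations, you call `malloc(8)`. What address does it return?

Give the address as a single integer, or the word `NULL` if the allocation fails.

Answer: 41

Derivation:
Op 1: a = malloc(19) -> a = 0; heap: [0-18 ALLOC][19-57 FREE]
Op 2: b = malloc(10) -> b = 19; heap: [0-18 ALLOC][19-28 ALLOC][29-57 FREE]
Op 3: c = malloc(12) -> c = 29; heap: [0-18 ALLOC][19-28 ALLOC][29-40 ALLOC][41-57 FREE]
malloc(8): first-fit scan over [0-18 ALLOC][19-28 ALLOC][29-40 ALLOC][41-57 FREE] -> 41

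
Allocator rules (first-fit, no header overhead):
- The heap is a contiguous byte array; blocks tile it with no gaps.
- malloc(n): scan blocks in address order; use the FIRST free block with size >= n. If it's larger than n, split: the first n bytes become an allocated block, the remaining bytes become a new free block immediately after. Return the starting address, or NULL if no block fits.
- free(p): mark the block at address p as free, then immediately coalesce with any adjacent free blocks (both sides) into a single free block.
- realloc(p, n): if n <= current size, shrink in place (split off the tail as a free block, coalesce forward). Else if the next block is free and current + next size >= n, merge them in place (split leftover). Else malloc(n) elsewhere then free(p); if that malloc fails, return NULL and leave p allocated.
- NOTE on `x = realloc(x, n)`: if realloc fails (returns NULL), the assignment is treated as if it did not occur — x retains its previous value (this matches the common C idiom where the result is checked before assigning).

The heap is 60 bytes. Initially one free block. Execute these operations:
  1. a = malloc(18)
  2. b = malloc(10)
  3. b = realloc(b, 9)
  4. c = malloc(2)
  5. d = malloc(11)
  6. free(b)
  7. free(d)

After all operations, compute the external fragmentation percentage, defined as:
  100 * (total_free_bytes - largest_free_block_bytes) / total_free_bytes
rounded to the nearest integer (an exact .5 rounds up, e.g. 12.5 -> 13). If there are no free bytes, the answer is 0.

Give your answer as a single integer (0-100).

Answer: 23

Derivation:
Op 1: a = malloc(18) -> a = 0; heap: [0-17 ALLOC][18-59 FREE]
Op 2: b = malloc(10) -> b = 18; heap: [0-17 ALLOC][18-27 ALLOC][28-59 FREE]
Op 3: b = realloc(b, 9) -> b = 18; heap: [0-17 ALLOC][18-26 ALLOC][27-59 FREE]
Op 4: c = malloc(2) -> c = 27; heap: [0-17 ALLOC][18-26 ALLOC][27-28 ALLOC][29-59 FREE]
Op 5: d = malloc(11) -> d = 29; heap: [0-17 ALLOC][18-26 ALLOC][27-28 ALLOC][29-39 ALLOC][40-59 FREE]
Op 6: free(b) -> (freed b); heap: [0-17 ALLOC][18-26 FREE][27-28 ALLOC][29-39 ALLOC][40-59 FREE]
Op 7: free(d) -> (freed d); heap: [0-17 ALLOC][18-26 FREE][27-28 ALLOC][29-59 FREE]
Free blocks: [9 31] total_free=40 largest=31 -> 100*(40-31)/40 = 900/40 = 22.5 -> rounds to 23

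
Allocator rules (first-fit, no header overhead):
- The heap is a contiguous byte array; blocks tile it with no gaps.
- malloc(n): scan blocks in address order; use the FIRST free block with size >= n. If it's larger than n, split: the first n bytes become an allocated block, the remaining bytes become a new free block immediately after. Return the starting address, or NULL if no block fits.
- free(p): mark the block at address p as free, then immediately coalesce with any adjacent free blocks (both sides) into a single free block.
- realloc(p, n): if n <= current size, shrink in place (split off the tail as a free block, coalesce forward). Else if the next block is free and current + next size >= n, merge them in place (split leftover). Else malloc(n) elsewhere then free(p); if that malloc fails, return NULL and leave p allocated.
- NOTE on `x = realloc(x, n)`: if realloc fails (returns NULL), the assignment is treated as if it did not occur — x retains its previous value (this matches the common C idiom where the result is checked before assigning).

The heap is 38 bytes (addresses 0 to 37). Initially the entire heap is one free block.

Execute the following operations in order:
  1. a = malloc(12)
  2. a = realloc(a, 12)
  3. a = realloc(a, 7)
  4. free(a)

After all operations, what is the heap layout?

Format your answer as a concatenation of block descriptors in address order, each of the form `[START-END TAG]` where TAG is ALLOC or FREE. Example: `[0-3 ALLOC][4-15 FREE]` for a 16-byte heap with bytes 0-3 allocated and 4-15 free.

Answer: [0-37 FREE]

Derivation:
Op 1: a = malloc(12) -> a = 0; heap: [0-11 ALLOC][12-37 FREE]
Op 2: a = realloc(a, 12) -> a = 0; heap: [0-11 ALLOC][12-37 FREE]
Op 3: a = realloc(a, 7) -> a = 0; heap: [0-6 ALLOC][7-37 FREE]
Op 4: free(a) -> (freed a); heap: [0-37 FREE]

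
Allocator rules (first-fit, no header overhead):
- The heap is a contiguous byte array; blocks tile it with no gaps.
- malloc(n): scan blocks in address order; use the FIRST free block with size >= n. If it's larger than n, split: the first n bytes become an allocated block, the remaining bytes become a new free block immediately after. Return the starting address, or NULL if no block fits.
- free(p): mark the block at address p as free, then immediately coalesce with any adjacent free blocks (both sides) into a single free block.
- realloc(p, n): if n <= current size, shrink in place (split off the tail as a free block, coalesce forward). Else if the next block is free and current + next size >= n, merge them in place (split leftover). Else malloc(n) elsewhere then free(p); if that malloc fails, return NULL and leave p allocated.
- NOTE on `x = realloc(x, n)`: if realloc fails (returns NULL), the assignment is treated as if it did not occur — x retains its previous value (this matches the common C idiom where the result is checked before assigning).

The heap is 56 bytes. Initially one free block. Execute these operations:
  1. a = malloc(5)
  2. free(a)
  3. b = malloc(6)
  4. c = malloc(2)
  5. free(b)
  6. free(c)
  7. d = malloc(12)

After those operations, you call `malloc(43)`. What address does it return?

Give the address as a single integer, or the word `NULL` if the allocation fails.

Answer: 12

Derivation:
Op 1: a = malloc(5) -> a = 0; heap: [0-4 ALLOC][5-55 FREE]
Op 2: free(a) -> (freed a); heap: [0-55 FREE]
Op 3: b = malloc(6) -> b = 0; heap: [0-5 ALLOC][6-55 FREE]
Op 4: c = malloc(2) -> c = 6; heap: [0-5 ALLOC][6-7 ALLOC][8-55 FREE]
Op 5: free(b) -> (freed b); heap: [0-5 FREE][6-7 ALLOC][8-55 FREE]
Op 6: free(c) -> (freed c); heap: [0-55 FREE]
Op 7: d = malloc(12) -> d = 0; heap: [0-11 ALLOC][12-55 FREE]
malloc(43): first-fit scan over [0-11 ALLOC][12-55 FREE] -> 12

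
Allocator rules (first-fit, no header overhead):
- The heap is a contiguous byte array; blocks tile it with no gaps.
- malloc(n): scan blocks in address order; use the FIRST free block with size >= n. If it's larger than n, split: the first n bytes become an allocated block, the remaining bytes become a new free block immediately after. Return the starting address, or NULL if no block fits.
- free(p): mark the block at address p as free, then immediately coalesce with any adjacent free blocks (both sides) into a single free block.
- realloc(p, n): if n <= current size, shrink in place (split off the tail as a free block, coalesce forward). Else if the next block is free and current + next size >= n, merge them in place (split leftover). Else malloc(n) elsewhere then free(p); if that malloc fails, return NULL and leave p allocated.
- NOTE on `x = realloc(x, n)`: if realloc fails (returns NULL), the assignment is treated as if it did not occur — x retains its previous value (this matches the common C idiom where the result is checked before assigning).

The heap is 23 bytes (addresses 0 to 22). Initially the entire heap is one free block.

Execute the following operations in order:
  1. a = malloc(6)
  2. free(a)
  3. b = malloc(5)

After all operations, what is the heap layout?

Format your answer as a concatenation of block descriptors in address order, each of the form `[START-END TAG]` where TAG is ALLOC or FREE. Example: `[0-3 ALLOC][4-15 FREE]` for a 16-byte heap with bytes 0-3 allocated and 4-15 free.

Op 1: a = malloc(6) -> a = 0; heap: [0-5 ALLOC][6-22 FREE]
Op 2: free(a) -> (freed a); heap: [0-22 FREE]
Op 3: b = malloc(5) -> b = 0; heap: [0-4 ALLOC][5-22 FREE]

Answer: [0-4 ALLOC][5-22 FREE]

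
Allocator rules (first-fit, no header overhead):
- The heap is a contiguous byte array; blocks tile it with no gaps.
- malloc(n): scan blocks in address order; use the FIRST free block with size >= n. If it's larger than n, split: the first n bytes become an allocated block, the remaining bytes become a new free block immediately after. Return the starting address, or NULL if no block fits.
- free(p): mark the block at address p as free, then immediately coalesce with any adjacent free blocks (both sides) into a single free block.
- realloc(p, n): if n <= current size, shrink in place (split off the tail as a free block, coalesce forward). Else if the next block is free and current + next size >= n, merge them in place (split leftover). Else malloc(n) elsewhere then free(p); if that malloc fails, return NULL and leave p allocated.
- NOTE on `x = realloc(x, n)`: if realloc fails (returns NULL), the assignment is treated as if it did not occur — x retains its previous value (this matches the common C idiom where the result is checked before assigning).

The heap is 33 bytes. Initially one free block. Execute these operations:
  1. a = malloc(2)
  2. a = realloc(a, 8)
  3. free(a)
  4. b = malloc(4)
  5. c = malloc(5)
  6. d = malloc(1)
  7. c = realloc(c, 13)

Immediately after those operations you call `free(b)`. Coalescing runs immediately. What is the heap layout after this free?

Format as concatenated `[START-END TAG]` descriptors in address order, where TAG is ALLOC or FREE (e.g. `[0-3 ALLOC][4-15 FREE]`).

Op 1: a = malloc(2) -> a = 0; heap: [0-1 ALLOC][2-32 FREE]
Op 2: a = realloc(a, 8) -> a = 0; heap: [0-7 ALLOC][8-32 FREE]
Op 3: free(a) -> (freed a); heap: [0-32 FREE]
Op 4: b = malloc(4) -> b = 0; heap: [0-3 ALLOC][4-32 FREE]
Op 5: c = malloc(5) -> c = 4; heap: [0-3 ALLOC][4-8 ALLOC][9-32 FREE]
Op 6: d = malloc(1) -> d = 9; heap: [0-3 ALLOC][4-8 ALLOC][9-9 ALLOC][10-32 FREE]
Op 7: c = realloc(c, 13) -> c = 10; heap: [0-3 ALLOC][4-8 FREE][9-9 ALLOC][10-22 ALLOC][23-32 FREE]
free(b): b = 0 -> block [0-3 ALLOC]; mark free, coalesce with adjacent free neighbors -> [0-8 FREE][9-9 ALLOC][10-22 ALLOC][23-32 FREE]

Answer: [0-8 FREE][9-9 ALLOC][10-22 ALLOC][23-32 FREE]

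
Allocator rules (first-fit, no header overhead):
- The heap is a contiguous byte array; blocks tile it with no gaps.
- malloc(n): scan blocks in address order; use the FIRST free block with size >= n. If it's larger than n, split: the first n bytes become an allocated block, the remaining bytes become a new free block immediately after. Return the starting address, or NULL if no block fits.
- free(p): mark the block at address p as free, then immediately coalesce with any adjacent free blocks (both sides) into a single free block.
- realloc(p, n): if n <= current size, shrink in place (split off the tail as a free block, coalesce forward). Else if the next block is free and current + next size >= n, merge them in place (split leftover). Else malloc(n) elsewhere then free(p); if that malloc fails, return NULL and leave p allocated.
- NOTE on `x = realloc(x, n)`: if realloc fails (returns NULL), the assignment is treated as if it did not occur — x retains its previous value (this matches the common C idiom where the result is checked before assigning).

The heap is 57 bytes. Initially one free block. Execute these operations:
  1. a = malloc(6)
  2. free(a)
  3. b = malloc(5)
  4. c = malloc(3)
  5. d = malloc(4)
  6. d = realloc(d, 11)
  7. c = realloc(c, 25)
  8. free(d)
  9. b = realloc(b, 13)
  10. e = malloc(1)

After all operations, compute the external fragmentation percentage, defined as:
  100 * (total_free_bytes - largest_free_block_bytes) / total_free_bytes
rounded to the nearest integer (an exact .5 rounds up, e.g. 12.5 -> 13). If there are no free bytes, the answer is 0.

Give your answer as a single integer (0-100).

Answer: 28

Derivation:
Op 1: a = malloc(6) -> a = 0; heap: [0-5 ALLOC][6-56 FREE]
Op 2: free(a) -> (freed a); heap: [0-56 FREE]
Op 3: b = malloc(5) -> b = 0; heap: [0-4 ALLOC][5-56 FREE]
Op 4: c = malloc(3) -> c = 5; heap: [0-4 ALLOC][5-7 ALLOC][8-56 FREE]
Op 5: d = malloc(4) -> d = 8; heap: [0-4 ALLOC][5-7 ALLOC][8-11 ALLOC][12-56 FREE]
Op 6: d = realloc(d, 11) -> d = 8; heap: [0-4 ALLOC][5-7 ALLOC][8-18 ALLOC][19-56 FREE]
Op 7: c = realloc(c, 25) -> c = 19; heap: [0-4 ALLOC][5-7 FREE][8-18 ALLOC][19-43 ALLOC][44-56 FREE]
Op 8: free(d) -> (freed d); heap: [0-4 ALLOC][5-18 FREE][19-43 ALLOC][44-56 FREE]
Op 9: b = realloc(b, 13) -> b = 0; heap: [0-12 ALLOC][13-18 FREE][19-43 ALLOC][44-56 FREE]
Op 10: e = malloc(1) -> e = 13; heap: [0-12 ALLOC][13-13 ALLOC][14-18 FREE][19-43 ALLOC][44-56 FREE]
Free blocks: [5 13] total_free=18 largest=13 -> 100*(18-13)/18 = 500/18 ≈ 27.778 -> rounds to 28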